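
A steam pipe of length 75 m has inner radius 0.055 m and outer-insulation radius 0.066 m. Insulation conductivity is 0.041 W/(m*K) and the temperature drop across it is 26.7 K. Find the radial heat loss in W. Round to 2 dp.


Q = 2*pi*0.041*75*26.7/ln(0.066/0.055) = 2829.43 W

2829.43 W


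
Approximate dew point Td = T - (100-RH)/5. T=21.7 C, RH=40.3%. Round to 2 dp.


Td = 21.7 - (100-40.3)/5 = 9.76 C

9.76 C


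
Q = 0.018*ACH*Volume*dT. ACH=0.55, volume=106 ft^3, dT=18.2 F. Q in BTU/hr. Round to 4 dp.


Q = 0.018 * 0.55 * 106 * 18.2 = 19.0991 BTU/hr

19.0991 BTU/hr


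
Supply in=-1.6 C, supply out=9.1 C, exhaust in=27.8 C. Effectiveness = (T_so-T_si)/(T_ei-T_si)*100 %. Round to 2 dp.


eff = (9.1-(-1.6))/(27.8-(-1.6))*100 = 36.39 %

36.39 %


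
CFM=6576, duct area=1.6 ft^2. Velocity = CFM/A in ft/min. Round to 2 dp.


V = 6576 / 1.6 = 4110.00 ft/min

4110.00 ft/min


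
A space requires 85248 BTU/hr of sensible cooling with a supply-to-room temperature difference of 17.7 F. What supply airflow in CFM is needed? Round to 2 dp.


CFM = 85248 / (1.08 * 17.7) = 4459.51

4459.51 CFM


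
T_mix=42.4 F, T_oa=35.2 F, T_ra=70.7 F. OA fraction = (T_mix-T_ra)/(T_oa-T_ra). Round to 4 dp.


frac = (42.4 - 70.7) / (35.2 - 70.7) = 0.7972

0.7972


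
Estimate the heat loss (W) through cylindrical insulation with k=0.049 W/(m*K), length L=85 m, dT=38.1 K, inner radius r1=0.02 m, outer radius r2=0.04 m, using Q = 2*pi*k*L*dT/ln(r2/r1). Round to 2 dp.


Q = 2*pi*0.049*85*38.1/ln(0.04/0.02) = 1438.45 W

1438.45 W


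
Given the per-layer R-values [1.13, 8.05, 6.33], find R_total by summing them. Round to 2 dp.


R_total = 1.13 + 8.05 + 6.33 = 15.51

15.51


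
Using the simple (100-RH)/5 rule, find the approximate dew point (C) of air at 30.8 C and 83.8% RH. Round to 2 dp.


Td = 30.8 - (100-83.8)/5 = 27.56 C

27.56 C


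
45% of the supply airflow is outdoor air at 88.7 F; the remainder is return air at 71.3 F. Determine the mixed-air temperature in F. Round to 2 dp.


T_mix = 0.45*88.7 + 0.55*71.3 = 79.13 F

79.13 F


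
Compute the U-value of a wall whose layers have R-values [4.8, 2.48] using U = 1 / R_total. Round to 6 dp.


R_total = 4.8 + 2.48 = 7.28
U = 1/7.28 = 0.137363

0.137363


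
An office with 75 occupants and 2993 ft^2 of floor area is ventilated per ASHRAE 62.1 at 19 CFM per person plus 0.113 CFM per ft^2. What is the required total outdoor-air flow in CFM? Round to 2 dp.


Total = 75*19 + 2993*0.113 = 1763.21 CFM

1763.21 CFM


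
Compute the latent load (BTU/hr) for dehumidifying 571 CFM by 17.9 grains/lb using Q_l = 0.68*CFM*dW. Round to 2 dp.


Q = 0.68 * 571 * 17.9 = 6950.21 BTU/hr

6950.21 BTU/hr


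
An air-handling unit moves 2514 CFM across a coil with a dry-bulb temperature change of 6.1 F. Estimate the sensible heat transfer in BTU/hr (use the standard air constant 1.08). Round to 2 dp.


Q = 1.08 * 2514 * 6.1 = 16562.23 BTU/hr

16562.23 BTU/hr


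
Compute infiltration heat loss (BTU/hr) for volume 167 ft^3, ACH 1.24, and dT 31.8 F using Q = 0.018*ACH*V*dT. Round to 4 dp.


Q = 0.018 * 1.24 * 167 * 31.8 = 118.5326 BTU/hr

118.5326 BTU/hr


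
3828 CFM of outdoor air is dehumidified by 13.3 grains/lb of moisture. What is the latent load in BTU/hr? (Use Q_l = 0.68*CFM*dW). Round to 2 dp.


Q = 0.68 * 3828 * 13.3 = 34620.43 BTU/hr

34620.43 BTU/hr


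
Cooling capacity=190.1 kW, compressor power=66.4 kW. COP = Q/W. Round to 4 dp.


COP = 190.1 / 66.4 = 2.8630

2.8630


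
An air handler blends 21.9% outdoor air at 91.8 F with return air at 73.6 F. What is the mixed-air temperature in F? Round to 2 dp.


T_mix = 73.6 + (21.9/100)*(91.8-73.6) = 77.59 F

77.59 F


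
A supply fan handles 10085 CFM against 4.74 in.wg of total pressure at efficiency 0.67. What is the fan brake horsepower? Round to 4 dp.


BHP = 10085 * 4.74 / (6356 * 0.67) = 11.2252 hp

11.2252 hp


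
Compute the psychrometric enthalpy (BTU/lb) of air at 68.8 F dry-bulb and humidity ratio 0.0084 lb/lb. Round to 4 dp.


h = 0.24*68.8 + 0.0084*(1061+0.444*68.8) = 25.6810 BTU/lb

25.6810 BTU/lb


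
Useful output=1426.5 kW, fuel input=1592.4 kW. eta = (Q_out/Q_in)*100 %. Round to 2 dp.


eta = (1426.5/1592.4)*100 = 89.58 %

89.58 %


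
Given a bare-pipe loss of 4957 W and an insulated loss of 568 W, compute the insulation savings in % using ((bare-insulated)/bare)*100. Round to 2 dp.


Savings = ((4957-568)/4957)*100 = 88.54 %

88.54 %


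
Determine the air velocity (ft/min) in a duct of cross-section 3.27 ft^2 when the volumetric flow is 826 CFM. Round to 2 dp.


V = 826 / 3.27 = 252.60 ft/min

252.60 ft/min


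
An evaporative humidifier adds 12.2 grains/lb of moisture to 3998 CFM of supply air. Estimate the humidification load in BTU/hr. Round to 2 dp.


Q = 0.68 * 3998 * 12.2 = 33167.41 BTU/hr

33167.41 BTU/hr


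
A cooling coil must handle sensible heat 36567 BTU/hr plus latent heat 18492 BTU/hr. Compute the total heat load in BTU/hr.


Qt = 36567 + 18492 = 55059 BTU/hr

55059 BTU/hr


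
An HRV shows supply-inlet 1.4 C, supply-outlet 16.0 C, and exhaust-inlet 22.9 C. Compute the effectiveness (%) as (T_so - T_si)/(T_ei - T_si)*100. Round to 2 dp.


eff = (16.0-1.4)/(22.9-1.4)*100 = 67.91 %

67.91 %


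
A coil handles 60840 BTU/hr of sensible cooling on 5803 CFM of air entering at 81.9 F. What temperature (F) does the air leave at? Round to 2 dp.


dT = 60840/(1.08*5803) = 9.7076
T_leave = 81.9 - 9.7076 = 72.19 F

72.19 F


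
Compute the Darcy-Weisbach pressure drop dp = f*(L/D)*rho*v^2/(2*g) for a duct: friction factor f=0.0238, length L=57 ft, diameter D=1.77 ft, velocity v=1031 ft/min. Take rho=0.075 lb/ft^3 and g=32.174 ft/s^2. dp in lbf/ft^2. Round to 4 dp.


v_fps = 1031/60 = 17.1833 ft/s
dp = 0.0238*(57/1.77)*0.075*17.1833^2/(2*32.174) = 0.2638 lbf/ft^2

0.2638 lbf/ft^2


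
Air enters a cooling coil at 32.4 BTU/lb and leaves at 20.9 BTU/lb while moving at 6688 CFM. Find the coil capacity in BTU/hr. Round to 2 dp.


Q = 4.5 * 6688 * (32.4 - 20.9) = 346104.00 BTU/hr

346104.00 BTU/hr


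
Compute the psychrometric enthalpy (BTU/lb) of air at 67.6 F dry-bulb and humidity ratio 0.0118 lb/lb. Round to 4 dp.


h = 0.24*67.6 + 0.0118*(1061+0.444*67.6) = 29.0980 BTU/lb

29.0980 BTU/lb


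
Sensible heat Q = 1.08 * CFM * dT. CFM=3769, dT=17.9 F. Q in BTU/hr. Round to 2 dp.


Q = 1.08 * 3769 * 17.9 = 72862.31 BTU/hr

72862.31 BTU/hr


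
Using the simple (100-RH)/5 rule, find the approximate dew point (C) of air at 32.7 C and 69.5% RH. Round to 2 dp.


Td = 32.7 - (100-69.5)/5 = 26.60 C

26.60 C


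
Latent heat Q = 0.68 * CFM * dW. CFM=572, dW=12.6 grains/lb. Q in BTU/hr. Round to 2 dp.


Q = 0.68 * 572 * 12.6 = 4900.90 BTU/hr

4900.90 BTU/hr


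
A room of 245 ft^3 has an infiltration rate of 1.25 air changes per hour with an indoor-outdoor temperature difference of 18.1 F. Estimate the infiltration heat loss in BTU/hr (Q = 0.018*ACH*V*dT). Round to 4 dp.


Q = 0.018 * 1.25 * 245 * 18.1 = 99.7763 BTU/hr

99.7763 BTU/hr


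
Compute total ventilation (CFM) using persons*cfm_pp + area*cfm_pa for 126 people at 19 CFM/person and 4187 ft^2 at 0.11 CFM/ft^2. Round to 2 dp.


Total = 126*19 + 4187*0.11 = 2854.57 CFM

2854.57 CFM


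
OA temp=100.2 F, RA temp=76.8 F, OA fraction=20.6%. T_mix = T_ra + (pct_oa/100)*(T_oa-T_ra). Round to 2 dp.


T_mix = 76.8 + (20.6/100)*(100.2-76.8) = 81.62 F

81.62 F


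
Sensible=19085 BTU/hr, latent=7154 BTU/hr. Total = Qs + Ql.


Qt = 19085 + 7154 = 26239 BTU/hr

26239 BTU/hr


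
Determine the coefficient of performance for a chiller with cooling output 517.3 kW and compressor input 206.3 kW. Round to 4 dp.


COP = 517.3 / 206.3 = 2.5075

2.5075


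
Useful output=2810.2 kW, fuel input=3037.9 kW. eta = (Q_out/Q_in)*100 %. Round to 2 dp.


eta = (2810.2/3037.9)*100 = 92.50 %

92.50 %


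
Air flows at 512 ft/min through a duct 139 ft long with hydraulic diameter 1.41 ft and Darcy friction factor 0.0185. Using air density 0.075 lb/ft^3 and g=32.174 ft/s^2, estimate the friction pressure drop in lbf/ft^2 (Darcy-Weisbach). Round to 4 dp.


v_fps = 512/60 = 8.5333 ft/s
dp = 0.0185*(139/1.41)*0.075*8.5333^2/(2*32.174) = 0.1548 lbf/ft^2

0.1548 lbf/ft^2


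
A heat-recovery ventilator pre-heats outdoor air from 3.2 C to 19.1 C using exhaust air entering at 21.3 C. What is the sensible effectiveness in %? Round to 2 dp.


eff = (19.1-3.2)/(21.3-3.2)*100 = 87.85 %

87.85 %


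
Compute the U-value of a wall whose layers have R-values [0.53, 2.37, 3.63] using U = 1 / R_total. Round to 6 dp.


R_total = 0.53 + 2.37 + 3.63 = 6.53
U = 1/6.53 = 0.153139

0.153139


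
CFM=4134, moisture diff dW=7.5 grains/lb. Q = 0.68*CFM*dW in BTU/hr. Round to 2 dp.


Q = 0.68 * 4134 * 7.5 = 21083.40 BTU/hr

21083.40 BTU/hr


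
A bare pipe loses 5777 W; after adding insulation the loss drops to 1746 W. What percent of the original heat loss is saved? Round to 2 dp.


Savings = ((5777-1746)/5777)*100 = 69.78 %

69.78 %


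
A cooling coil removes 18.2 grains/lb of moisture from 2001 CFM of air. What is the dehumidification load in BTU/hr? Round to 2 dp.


Q = 0.68 * 2001 * 18.2 = 24764.38 BTU/hr

24764.38 BTU/hr


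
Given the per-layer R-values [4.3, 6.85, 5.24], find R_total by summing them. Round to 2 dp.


R_total = 4.3 + 6.85 + 5.24 = 16.39

16.39


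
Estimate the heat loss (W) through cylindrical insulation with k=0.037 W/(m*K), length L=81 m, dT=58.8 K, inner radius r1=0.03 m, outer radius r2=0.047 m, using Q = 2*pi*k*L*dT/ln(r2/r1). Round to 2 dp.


Q = 2*pi*0.037*81*58.8/ln(0.047/0.03) = 2466.30 W

2466.30 W


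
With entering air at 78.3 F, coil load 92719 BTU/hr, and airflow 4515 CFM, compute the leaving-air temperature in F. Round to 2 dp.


dT = 92719/(1.08*4515) = 19.0146
T_leave = 78.3 - 19.0146 = 59.29 F

59.29 F


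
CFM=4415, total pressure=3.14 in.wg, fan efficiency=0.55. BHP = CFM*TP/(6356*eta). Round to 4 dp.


BHP = 4415 * 3.14 / (6356 * 0.55) = 3.9656 hp

3.9656 hp


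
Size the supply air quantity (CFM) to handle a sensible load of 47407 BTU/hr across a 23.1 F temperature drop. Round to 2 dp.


CFM = 47407 / (1.08 * 23.1) = 1900.23

1900.23 CFM


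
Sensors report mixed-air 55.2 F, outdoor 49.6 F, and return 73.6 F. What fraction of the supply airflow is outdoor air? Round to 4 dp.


frac = (55.2 - 73.6) / (49.6 - 73.6) = 0.7667

0.7667


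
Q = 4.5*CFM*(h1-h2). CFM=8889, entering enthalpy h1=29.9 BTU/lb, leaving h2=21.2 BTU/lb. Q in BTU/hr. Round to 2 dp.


Q = 4.5 * 8889 * (29.9 - 21.2) = 348004.35 BTU/hr

348004.35 BTU/hr


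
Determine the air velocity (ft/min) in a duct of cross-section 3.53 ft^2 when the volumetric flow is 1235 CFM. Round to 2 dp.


V = 1235 / 3.53 = 349.86 ft/min

349.86 ft/min


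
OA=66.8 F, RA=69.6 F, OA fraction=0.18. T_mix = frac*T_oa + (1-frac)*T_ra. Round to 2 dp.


T_mix = 0.18*66.8 + 0.82*69.6 = 69.10 F

69.10 F


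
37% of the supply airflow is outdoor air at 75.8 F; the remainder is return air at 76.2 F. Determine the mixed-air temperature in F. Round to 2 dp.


T_mix = 0.37*75.8 + 0.63*76.2 = 76.05 F

76.05 F


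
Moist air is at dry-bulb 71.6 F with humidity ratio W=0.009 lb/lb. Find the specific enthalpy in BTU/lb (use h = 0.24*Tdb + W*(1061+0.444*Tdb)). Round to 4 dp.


h = 0.24*71.6 + 0.009*(1061+0.444*71.6) = 27.0191 BTU/lb

27.0191 BTU/lb


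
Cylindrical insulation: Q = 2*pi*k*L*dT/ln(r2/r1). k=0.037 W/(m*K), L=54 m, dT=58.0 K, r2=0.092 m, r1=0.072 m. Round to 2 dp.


Q = 2*pi*0.037*54*58.0/ln(0.092/0.072) = 2970.44 W

2970.44 W


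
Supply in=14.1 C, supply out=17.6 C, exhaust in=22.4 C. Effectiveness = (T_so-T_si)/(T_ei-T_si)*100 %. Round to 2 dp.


eff = (17.6-14.1)/(22.4-14.1)*100 = 42.17 %

42.17 %


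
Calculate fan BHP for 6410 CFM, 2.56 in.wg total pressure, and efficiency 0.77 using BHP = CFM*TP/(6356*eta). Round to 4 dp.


BHP = 6410 * 2.56 / (6356 * 0.77) = 3.3529 hp

3.3529 hp


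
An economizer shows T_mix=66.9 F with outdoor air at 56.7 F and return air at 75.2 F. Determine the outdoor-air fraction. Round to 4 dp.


frac = (66.9 - 75.2) / (56.7 - 75.2) = 0.4486

0.4486


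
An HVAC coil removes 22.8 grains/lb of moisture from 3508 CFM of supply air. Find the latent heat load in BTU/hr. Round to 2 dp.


Q = 0.68 * 3508 * 22.8 = 54388.03 BTU/hr

54388.03 BTU/hr


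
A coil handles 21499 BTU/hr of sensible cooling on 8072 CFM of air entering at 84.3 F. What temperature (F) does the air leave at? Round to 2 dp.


dT = 21499/(1.08*8072) = 2.4661
T_leave = 84.3 - 2.4661 = 81.83 F

81.83 F


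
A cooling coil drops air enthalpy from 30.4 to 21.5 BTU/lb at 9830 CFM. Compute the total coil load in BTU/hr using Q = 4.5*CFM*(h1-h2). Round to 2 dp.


Q = 4.5 * 9830 * (30.4 - 21.5) = 393691.50 BTU/hr

393691.50 BTU/hr


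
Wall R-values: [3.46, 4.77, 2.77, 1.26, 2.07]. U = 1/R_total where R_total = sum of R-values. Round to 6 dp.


R_total = 3.46 + 4.77 + 2.77 + 1.26 + 2.07 = 14.33
U = 1/14.33 = 0.069784

0.069784


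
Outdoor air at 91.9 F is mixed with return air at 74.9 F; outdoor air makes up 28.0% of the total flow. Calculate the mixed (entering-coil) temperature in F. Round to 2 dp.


T_mix = 74.9 + (28.0/100)*(91.9-74.9) = 79.66 F

79.66 F


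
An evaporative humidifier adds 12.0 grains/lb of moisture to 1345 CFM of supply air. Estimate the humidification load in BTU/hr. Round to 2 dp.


Q = 0.68 * 1345 * 12.0 = 10975.20 BTU/hr

10975.20 BTU/hr


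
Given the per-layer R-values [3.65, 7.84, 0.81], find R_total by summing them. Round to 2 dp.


R_total = 3.65 + 7.84 + 0.81 = 12.30

12.30


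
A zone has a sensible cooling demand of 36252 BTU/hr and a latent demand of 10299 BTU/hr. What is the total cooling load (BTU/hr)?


Qt = 36252 + 10299 = 46551 BTU/hr

46551 BTU/hr


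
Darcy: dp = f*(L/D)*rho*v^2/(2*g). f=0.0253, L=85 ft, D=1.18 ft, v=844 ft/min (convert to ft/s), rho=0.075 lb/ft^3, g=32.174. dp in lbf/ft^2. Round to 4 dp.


v_fps = 844/60 = 14.0667 ft/s
dp = 0.0253*(85/1.18)*0.075*14.0667^2/(2*32.174) = 0.4203 lbf/ft^2

0.4203 lbf/ft^2


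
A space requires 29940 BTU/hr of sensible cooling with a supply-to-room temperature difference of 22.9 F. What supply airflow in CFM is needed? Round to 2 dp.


CFM = 29940 / (1.08 * 22.9) = 1210.58

1210.58 CFM


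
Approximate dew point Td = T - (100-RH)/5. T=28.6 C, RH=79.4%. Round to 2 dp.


Td = 28.6 - (100-79.4)/5 = 24.48 C

24.48 C


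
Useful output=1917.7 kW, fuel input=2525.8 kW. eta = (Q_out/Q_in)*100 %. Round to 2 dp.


eta = (1917.7/2525.8)*100 = 75.92 %

75.92 %


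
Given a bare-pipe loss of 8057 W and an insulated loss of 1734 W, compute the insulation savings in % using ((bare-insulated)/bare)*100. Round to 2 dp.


Savings = ((8057-1734)/8057)*100 = 78.48 %

78.48 %


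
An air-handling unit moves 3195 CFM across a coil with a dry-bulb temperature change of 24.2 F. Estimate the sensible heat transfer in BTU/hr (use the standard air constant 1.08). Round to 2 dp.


Q = 1.08 * 3195 * 24.2 = 83504.52 BTU/hr

83504.52 BTU/hr


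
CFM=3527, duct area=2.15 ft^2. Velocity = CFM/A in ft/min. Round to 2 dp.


V = 3527 / 2.15 = 1640.47 ft/min

1640.47 ft/min


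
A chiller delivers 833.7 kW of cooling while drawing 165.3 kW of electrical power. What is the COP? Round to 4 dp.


COP = 833.7 / 165.3 = 5.0436

5.0436


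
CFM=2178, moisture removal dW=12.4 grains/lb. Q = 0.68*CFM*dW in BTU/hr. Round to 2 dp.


Q = 0.68 * 2178 * 12.4 = 18364.90 BTU/hr

18364.90 BTU/hr


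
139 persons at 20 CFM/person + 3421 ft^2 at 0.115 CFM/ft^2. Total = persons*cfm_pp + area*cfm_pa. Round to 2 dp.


Total = 139*20 + 3421*0.115 = 3173.42 CFM

3173.42 CFM


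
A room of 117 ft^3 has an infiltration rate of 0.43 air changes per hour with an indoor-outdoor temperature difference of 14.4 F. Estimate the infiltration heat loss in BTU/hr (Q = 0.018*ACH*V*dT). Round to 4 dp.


Q = 0.018 * 0.43 * 117 * 14.4 = 13.0404 BTU/hr

13.0404 BTU/hr


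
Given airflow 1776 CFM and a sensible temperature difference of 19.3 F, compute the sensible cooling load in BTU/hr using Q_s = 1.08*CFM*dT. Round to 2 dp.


Q = 1.08 * 1776 * 19.3 = 37018.94 BTU/hr

37018.94 BTU/hr


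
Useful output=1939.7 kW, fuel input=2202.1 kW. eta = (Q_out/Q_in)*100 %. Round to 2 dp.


eta = (1939.7/2202.1)*100 = 88.08 %

88.08 %


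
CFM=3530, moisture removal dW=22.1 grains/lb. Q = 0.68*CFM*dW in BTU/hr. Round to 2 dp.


Q = 0.68 * 3530 * 22.1 = 53048.84 BTU/hr

53048.84 BTU/hr


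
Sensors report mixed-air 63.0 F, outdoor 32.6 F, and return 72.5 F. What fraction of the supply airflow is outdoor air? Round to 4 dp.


frac = (63.0 - 72.5) / (32.6 - 72.5) = 0.2381

0.2381


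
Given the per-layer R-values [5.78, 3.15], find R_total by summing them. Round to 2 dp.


R_total = 5.78 + 3.15 = 8.93

8.93


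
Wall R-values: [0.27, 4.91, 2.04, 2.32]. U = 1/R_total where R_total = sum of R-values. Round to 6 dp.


R_total = 0.27 + 4.91 + 2.04 + 2.32 = 9.54
U = 1/9.54 = 0.104822

0.104822


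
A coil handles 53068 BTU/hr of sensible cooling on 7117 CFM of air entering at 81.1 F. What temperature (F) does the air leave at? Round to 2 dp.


dT = 53068/(1.08*7117) = 6.9042
T_leave = 81.1 - 6.9042 = 74.20 F

74.20 F


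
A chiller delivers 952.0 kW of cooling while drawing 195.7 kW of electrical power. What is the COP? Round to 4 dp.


COP = 952.0 / 195.7 = 4.8646

4.8646


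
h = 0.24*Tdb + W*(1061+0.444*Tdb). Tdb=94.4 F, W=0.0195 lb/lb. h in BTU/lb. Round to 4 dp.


h = 0.24*94.4 + 0.0195*(1061+0.444*94.4) = 44.1628 BTU/lb

44.1628 BTU/lb


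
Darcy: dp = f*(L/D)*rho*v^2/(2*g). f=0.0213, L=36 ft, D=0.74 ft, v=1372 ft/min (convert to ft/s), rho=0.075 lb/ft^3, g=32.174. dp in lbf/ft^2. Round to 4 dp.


v_fps = 1372/60 = 22.8667 ft/s
dp = 0.0213*(36/0.74)*0.075*22.8667^2/(2*32.174) = 0.6315 lbf/ft^2

0.6315 lbf/ft^2


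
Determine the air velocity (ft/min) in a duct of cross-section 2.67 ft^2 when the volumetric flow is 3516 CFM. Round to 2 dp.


V = 3516 / 2.67 = 1316.85 ft/min

1316.85 ft/min


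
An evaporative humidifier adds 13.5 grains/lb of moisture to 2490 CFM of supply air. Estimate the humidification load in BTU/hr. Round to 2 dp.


Q = 0.68 * 2490 * 13.5 = 22858.20 BTU/hr

22858.20 BTU/hr


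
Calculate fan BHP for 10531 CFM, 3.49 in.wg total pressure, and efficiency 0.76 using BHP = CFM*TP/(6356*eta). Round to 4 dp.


BHP = 10531 * 3.49 / (6356 * 0.76) = 7.6085 hp

7.6085 hp


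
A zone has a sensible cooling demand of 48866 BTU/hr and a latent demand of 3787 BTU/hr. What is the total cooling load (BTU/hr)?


Qt = 48866 + 3787 = 52653 BTU/hr

52653 BTU/hr


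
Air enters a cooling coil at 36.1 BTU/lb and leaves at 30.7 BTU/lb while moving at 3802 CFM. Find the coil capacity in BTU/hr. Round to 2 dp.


Q = 4.5 * 3802 * (36.1 - 30.7) = 92388.60 BTU/hr

92388.60 BTU/hr


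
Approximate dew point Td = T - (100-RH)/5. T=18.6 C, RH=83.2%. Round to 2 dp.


Td = 18.6 - (100-83.2)/5 = 15.24 C

15.24 C


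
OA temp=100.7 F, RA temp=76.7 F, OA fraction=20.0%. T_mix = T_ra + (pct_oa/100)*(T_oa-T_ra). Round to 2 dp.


T_mix = 76.7 + (20.0/100)*(100.7-76.7) = 81.50 F

81.50 F


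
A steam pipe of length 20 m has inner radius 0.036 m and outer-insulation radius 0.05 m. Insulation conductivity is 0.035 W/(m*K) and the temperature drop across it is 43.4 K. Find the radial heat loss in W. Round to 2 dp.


Q = 2*pi*0.035*20*43.4/ln(0.05/0.036) = 581.07 W

581.07 W


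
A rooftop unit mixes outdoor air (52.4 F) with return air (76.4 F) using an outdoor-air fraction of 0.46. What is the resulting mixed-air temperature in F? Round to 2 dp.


T_mix = 0.46*52.4 + 0.54*76.4 = 65.36 F

65.36 F


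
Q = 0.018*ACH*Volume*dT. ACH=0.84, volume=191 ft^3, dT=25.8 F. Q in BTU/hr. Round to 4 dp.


Q = 0.018 * 0.84 * 191 * 25.8 = 74.5083 BTU/hr

74.5083 BTU/hr


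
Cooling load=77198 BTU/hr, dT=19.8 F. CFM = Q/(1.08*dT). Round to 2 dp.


CFM = 77198 / (1.08 * 19.8) = 3610.08

3610.08 CFM


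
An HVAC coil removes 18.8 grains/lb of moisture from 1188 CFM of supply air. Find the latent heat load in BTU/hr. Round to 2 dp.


Q = 0.68 * 1188 * 18.8 = 15187.39 BTU/hr

15187.39 BTU/hr


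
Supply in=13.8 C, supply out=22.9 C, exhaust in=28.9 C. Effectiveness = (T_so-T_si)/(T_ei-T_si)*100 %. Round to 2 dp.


eff = (22.9-13.8)/(28.9-13.8)*100 = 60.26 %

60.26 %


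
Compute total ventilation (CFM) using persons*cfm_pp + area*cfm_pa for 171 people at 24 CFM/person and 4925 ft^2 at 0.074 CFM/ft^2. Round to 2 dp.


Total = 171*24 + 4925*0.074 = 4468.45 CFM

4468.45 CFM


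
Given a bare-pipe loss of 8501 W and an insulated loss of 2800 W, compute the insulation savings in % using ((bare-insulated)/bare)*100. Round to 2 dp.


Savings = ((8501-2800)/8501)*100 = 67.06 %

67.06 %


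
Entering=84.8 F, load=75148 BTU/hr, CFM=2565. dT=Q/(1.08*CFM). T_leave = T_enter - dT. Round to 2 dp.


dT = 75148/(1.08*2565) = 27.1273
T_leave = 84.8 - 27.1273 = 57.67 F

57.67 F


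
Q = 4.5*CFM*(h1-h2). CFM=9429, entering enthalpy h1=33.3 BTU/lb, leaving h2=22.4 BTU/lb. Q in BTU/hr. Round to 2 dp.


Q = 4.5 * 9429 * (33.3 - 22.4) = 462492.45 BTU/hr

462492.45 BTU/hr


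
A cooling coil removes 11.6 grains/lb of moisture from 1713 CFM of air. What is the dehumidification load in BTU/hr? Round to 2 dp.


Q = 0.68 * 1713 * 11.6 = 13512.14 BTU/hr

13512.14 BTU/hr


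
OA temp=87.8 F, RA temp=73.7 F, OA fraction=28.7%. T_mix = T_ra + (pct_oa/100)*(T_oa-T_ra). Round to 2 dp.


T_mix = 73.7 + (28.7/100)*(87.8-73.7) = 77.75 F

77.75 F


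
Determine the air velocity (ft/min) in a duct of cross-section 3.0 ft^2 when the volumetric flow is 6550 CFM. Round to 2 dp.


V = 6550 / 3.0 = 2183.33 ft/min

2183.33 ft/min


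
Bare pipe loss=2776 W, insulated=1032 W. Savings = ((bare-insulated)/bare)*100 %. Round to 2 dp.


Savings = ((2776-1032)/2776)*100 = 62.82 %

62.82 %


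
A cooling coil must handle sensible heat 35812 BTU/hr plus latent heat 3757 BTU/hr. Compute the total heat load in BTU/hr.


Qt = 35812 + 3757 = 39569 BTU/hr

39569 BTU/hr


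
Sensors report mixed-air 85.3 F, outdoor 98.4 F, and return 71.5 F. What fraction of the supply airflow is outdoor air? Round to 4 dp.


frac = (85.3 - 71.5) / (98.4 - 71.5) = 0.5130

0.5130


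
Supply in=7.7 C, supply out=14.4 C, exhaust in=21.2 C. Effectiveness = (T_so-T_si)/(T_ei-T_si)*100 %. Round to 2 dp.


eff = (14.4-7.7)/(21.2-7.7)*100 = 49.63 %

49.63 %


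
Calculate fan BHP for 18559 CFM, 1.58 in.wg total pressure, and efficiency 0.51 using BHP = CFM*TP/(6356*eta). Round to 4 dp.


BHP = 18559 * 1.58 / (6356 * 0.51) = 9.0460 hp

9.0460 hp


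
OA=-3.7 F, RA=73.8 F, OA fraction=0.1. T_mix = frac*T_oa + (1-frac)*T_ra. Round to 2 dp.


T_mix = 0.1*(-3.7) + 0.9*73.8 = 66.05 F

66.05 F


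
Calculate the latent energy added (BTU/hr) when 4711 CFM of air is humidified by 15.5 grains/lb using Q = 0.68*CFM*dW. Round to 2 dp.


Q = 0.68 * 4711 * 15.5 = 49653.94 BTU/hr

49653.94 BTU/hr


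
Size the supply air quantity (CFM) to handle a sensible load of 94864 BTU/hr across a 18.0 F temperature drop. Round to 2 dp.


CFM = 94864 / (1.08 * 18.0) = 4879.84

4879.84 CFM


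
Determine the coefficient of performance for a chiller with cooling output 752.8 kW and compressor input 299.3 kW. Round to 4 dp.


COP = 752.8 / 299.3 = 2.5152

2.5152


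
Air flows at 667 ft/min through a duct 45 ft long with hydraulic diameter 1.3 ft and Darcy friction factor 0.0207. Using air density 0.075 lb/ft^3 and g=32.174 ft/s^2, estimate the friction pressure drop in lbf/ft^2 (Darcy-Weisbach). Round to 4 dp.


v_fps = 667/60 = 11.1167 ft/s
dp = 0.0207*(45/1.3)*0.075*11.1167^2/(2*32.174) = 0.1032 lbf/ft^2

0.1032 lbf/ft^2


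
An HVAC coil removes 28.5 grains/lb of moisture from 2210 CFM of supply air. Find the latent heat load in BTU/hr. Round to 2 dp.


Q = 0.68 * 2210 * 28.5 = 42829.80 BTU/hr

42829.80 BTU/hr


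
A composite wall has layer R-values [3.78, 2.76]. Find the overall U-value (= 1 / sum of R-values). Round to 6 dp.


R_total = 3.78 + 2.76 = 6.54
U = 1/6.54 = 0.152905

0.152905


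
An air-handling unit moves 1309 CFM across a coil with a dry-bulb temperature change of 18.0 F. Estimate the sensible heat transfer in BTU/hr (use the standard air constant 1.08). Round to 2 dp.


Q = 1.08 * 1309 * 18.0 = 25446.96 BTU/hr

25446.96 BTU/hr


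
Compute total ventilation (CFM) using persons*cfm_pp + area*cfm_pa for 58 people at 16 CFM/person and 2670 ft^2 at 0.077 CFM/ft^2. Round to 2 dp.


Total = 58*16 + 2670*0.077 = 1133.59 CFM

1133.59 CFM


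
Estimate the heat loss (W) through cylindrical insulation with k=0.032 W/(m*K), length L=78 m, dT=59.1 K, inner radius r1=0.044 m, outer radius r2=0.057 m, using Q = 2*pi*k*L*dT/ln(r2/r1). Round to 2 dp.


Q = 2*pi*0.032*78*59.1/ln(0.057/0.044) = 3580.50 W

3580.50 W


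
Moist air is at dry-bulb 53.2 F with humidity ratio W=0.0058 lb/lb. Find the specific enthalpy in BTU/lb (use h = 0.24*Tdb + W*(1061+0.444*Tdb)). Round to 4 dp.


h = 0.24*53.2 + 0.0058*(1061+0.444*53.2) = 19.0588 BTU/lb

19.0588 BTU/lb


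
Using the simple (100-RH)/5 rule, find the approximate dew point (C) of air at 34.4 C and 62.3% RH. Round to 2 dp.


Td = 34.4 - (100-62.3)/5 = 26.86 C

26.86 C


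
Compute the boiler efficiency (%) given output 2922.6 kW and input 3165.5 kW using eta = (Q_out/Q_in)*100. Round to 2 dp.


eta = (2922.6/3165.5)*100 = 92.33 %

92.33 %


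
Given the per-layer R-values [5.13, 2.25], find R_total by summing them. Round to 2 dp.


R_total = 5.13 + 2.25 = 7.38

7.38


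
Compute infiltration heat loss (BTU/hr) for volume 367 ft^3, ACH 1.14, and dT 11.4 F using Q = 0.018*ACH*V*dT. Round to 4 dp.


Q = 0.018 * 1.14 * 367 * 11.4 = 85.8516 BTU/hr

85.8516 BTU/hr


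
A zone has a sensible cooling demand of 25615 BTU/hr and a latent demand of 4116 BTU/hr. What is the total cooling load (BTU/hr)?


Qt = 25615 + 4116 = 29731 BTU/hr

29731 BTU/hr


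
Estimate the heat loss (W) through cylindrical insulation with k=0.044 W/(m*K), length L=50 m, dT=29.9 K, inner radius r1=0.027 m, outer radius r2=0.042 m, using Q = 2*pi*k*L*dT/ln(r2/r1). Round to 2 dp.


Q = 2*pi*0.044*50*29.9/ln(0.042/0.027) = 935.44 W

935.44 W


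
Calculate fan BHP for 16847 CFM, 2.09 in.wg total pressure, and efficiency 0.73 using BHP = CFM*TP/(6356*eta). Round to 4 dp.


BHP = 16847 * 2.09 / (6356 * 0.73) = 7.5886 hp

7.5886 hp


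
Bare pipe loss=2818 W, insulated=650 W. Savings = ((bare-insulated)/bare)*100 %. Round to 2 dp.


Savings = ((2818-650)/2818)*100 = 76.93 %

76.93 %


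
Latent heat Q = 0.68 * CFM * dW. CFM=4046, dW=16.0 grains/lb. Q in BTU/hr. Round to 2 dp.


Q = 0.68 * 4046 * 16.0 = 44020.48 BTU/hr

44020.48 BTU/hr


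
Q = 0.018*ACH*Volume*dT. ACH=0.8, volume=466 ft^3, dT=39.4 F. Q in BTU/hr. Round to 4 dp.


Q = 0.018 * 0.8 * 466 * 39.4 = 264.3898 BTU/hr

264.3898 BTU/hr


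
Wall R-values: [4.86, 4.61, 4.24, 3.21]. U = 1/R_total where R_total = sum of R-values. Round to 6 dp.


R_total = 4.86 + 4.61 + 4.24 + 3.21 = 16.92
U = 1/16.92 = 0.059102

0.059102


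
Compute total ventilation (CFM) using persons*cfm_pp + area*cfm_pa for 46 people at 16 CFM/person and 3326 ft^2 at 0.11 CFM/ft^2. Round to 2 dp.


Total = 46*16 + 3326*0.11 = 1101.86 CFM

1101.86 CFM


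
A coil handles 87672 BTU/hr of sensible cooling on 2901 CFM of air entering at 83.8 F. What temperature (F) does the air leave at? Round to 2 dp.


dT = 87672/(1.08*2901) = 27.9827
T_leave = 83.8 - 27.9827 = 55.82 F

55.82 F


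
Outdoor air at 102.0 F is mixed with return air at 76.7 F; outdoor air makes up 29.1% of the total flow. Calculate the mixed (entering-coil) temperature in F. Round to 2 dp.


T_mix = 76.7 + (29.1/100)*(102.0-76.7) = 84.06 F

84.06 F


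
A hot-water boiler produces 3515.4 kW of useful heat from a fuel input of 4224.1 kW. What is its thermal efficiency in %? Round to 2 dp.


eta = (3515.4/4224.1)*100 = 83.22 %

83.22 %


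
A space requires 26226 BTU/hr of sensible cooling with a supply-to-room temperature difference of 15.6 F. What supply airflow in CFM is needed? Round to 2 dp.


CFM = 26226 / (1.08 * 15.6) = 1556.62

1556.62 CFM


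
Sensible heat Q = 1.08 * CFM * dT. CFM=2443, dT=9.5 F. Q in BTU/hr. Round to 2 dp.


Q = 1.08 * 2443 * 9.5 = 25065.18 BTU/hr

25065.18 BTU/hr


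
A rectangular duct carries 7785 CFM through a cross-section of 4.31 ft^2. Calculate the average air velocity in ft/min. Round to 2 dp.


V = 7785 / 4.31 = 1806.26 ft/min

1806.26 ft/min


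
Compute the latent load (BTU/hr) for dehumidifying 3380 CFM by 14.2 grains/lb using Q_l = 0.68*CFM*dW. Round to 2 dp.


Q = 0.68 * 3380 * 14.2 = 32637.28 BTU/hr

32637.28 BTU/hr


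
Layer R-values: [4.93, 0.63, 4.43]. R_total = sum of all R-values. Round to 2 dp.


R_total = 4.93 + 0.63 + 4.43 = 9.99

9.99


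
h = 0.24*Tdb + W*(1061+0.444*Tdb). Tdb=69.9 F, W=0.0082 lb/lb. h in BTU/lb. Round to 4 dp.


h = 0.24*69.9 + 0.0082*(1061+0.444*69.9) = 25.7307 BTU/lb

25.7307 BTU/lb


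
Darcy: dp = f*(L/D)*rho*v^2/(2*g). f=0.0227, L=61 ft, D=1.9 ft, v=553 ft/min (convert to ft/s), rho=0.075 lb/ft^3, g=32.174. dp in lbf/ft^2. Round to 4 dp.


v_fps = 553/60 = 9.2167 ft/s
dp = 0.0227*(61/1.9)*0.075*9.2167^2/(2*32.174) = 0.0722 lbf/ft^2

0.0722 lbf/ft^2


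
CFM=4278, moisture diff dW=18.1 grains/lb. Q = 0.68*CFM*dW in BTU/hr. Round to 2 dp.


Q = 0.68 * 4278 * 18.1 = 52653.62 BTU/hr

52653.62 BTU/hr


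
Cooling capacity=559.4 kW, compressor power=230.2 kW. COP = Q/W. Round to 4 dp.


COP = 559.4 / 230.2 = 2.4301

2.4301


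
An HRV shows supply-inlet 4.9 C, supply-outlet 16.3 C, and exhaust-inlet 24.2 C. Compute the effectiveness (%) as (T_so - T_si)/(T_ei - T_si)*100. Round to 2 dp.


eff = (16.3-4.9)/(24.2-4.9)*100 = 59.07 %

59.07 %


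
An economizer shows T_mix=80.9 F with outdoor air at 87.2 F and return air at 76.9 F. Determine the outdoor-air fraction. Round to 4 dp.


frac = (80.9 - 76.9) / (87.2 - 76.9) = 0.3883

0.3883


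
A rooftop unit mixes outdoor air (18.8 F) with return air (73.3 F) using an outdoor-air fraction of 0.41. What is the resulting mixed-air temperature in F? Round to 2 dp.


T_mix = 0.41*18.8 + 0.59*73.3 = 50.96 F

50.96 F


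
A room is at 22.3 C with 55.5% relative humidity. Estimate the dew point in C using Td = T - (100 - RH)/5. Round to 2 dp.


Td = 22.3 - (100-55.5)/5 = 13.40 C

13.40 C


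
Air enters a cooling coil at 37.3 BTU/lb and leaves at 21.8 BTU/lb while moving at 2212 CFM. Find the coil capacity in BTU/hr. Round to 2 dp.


Q = 4.5 * 2212 * (37.3 - 21.8) = 154287.00 BTU/hr

154287.00 BTU/hr


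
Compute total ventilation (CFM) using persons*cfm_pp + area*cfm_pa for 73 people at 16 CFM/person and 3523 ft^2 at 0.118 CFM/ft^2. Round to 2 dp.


Total = 73*16 + 3523*0.118 = 1583.71 CFM

1583.71 CFM


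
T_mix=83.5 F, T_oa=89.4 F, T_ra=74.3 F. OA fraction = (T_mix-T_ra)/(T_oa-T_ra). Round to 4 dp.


frac = (83.5 - 74.3) / (89.4 - 74.3) = 0.6093

0.6093


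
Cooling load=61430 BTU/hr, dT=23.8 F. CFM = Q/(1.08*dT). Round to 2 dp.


CFM = 61430 / (1.08 * 23.8) = 2389.90

2389.90 CFM


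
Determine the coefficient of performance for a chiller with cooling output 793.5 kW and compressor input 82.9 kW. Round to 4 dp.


COP = 793.5 / 82.9 = 9.5718

9.5718


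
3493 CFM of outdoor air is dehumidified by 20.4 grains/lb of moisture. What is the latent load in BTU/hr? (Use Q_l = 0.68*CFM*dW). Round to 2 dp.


Q = 0.68 * 3493 * 20.4 = 48454.90 BTU/hr

48454.90 BTU/hr


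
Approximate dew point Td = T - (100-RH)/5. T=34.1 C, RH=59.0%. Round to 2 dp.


Td = 34.1 - (100-59.0)/5 = 25.90 C

25.90 C


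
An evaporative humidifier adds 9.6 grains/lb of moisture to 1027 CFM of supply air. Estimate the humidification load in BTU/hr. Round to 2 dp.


Q = 0.68 * 1027 * 9.6 = 6704.26 BTU/hr

6704.26 BTU/hr


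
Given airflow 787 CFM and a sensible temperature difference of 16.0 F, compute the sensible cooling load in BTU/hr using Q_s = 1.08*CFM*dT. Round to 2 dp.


Q = 1.08 * 787 * 16.0 = 13599.36 BTU/hr

13599.36 BTU/hr


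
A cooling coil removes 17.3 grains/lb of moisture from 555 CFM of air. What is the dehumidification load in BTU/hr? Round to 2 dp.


Q = 0.68 * 555 * 17.3 = 6529.02 BTU/hr

6529.02 BTU/hr


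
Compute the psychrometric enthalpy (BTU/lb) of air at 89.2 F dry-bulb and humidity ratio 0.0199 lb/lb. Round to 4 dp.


h = 0.24*89.2 + 0.0199*(1061+0.444*89.2) = 43.3100 BTU/lb

43.3100 BTU/lb


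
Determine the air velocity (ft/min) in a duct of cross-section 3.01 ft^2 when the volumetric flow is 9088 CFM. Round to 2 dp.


V = 9088 / 3.01 = 3019.27 ft/min

3019.27 ft/min


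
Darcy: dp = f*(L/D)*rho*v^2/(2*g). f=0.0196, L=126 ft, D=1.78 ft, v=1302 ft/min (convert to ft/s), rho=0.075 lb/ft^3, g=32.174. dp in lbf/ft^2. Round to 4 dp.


v_fps = 1302/60 = 21.7 ft/s
dp = 0.0196*(126/1.78)*0.075*21.7^2/(2*32.174) = 0.7615 lbf/ft^2

0.7615 lbf/ft^2


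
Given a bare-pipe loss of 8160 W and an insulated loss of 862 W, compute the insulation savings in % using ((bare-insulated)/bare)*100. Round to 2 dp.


Savings = ((8160-862)/8160)*100 = 89.44 %

89.44 %


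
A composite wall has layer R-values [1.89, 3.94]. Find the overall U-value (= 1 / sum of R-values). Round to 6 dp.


R_total = 1.89 + 3.94 = 5.83
U = 1/5.83 = 0.171527

0.171527


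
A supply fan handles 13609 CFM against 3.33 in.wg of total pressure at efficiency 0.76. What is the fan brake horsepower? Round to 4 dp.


BHP = 13609 * 3.33 / (6356 * 0.76) = 9.3815 hp

9.3815 hp


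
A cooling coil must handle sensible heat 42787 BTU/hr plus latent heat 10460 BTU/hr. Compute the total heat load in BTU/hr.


Qt = 42787 + 10460 = 53247 BTU/hr

53247 BTU/hr


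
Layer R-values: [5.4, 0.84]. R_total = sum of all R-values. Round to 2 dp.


R_total = 5.4 + 0.84 = 6.24

6.24


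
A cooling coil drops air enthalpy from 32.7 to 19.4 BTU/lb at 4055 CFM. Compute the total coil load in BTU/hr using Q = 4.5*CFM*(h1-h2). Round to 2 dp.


Q = 4.5 * 4055 * (32.7 - 19.4) = 242691.75 BTU/hr

242691.75 BTU/hr


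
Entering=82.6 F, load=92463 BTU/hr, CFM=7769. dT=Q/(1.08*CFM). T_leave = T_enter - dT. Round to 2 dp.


dT = 92463/(1.08*7769) = 11.0199
T_leave = 82.6 - 11.0199 = 71.58 F

71.58 F


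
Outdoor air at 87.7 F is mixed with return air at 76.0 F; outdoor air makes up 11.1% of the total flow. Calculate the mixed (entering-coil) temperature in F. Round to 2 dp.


T_mix = 76.0 + (11.1/100)*(87.7-76.0) = 77.30 F

77.30 F


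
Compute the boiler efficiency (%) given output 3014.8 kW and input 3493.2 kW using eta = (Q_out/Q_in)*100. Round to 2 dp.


eta = (3014.8/3493.2)*100 = 86.30 %

86.30 %


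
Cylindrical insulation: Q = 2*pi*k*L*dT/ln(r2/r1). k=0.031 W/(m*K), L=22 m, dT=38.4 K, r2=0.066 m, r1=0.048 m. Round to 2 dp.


Q = 2*pi*0.031*22*38.4/ln(0.066/0.048) = 516.71 W

516.71 W


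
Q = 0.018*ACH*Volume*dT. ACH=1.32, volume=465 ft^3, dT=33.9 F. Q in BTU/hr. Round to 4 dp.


Q = 0.018 * 1.32 * 465 * 33.9 = 374.5408 BTU/hr

374.5408 BTU/hr


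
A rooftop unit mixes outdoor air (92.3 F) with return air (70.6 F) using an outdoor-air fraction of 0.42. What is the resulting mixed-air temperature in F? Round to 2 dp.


T_mix = 0.42*92.3 + 0.58*70.6 = 79.71 F

79.71 F


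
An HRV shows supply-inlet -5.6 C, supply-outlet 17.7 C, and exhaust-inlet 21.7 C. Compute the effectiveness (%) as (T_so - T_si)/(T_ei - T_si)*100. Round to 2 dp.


eff = (17.7-(-5.6))/(21.7-(-5.6))*100 = 85.35 %

85.35 %


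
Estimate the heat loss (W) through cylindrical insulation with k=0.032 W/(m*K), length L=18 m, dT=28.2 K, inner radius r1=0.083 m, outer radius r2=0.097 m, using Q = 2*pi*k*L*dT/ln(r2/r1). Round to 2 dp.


Q = 2*pi*0.032*18*28.2/ln(0.097/0.083) = 654.77 W

654.77 W


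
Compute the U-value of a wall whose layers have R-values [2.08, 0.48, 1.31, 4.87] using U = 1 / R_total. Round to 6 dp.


R_total = 2.08 + 0.48 + 1.31 + 4.87 = 8.74
U = 1/8.74 = 0.114416

0.114416


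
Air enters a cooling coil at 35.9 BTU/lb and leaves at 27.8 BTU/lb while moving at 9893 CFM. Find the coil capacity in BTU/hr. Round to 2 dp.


Q = 4.5 * 9893 * (35.9 - 27.8) = 360599.85 BTU/hr

360599.85 BTU/hr


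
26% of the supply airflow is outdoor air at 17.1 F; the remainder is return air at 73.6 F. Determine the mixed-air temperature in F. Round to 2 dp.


T_mix = 0.26*17.1 + 0.74*73.6 = 58.91 F

58.91 F


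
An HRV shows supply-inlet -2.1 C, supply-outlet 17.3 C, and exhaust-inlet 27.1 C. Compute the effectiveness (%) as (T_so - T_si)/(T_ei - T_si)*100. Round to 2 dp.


eff = (17.3-(-2.1))/(27.1-(-2.1))*100 = 66.44 %

66.44 %


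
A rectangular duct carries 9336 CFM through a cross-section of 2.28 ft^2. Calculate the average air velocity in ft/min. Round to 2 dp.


V = 9336 / 2.28 = 4094.74 ft/min

4094.74 ft/min


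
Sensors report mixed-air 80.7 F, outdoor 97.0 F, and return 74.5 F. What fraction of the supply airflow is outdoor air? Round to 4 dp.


frac = (80.7 - 74.5) / (97.0 - 74.5) = 0.2756

0.2756


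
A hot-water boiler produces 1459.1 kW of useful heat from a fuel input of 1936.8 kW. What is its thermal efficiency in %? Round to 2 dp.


eta = (1459.1/1936.8)*100 = 75.34 %

75.34 %


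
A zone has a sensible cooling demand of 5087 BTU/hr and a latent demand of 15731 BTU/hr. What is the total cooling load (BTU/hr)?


Qt = 5087 + 15731 = 20818 BTU/hr

20818 BTU/hr


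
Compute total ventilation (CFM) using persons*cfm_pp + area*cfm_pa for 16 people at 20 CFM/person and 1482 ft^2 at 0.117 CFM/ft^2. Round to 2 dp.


Total = 16*20 + 1482*0.117 = 493.39 CFM

493.39 CFM


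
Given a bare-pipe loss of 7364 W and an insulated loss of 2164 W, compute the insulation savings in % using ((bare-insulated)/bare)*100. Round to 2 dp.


Savings = ((7364-2164)/7364)*100 = 70.61 %

70.61 %


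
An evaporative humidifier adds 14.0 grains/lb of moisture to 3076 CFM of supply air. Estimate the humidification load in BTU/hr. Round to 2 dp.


Q = 0.68 * 3076 * 14.0 = 29283.52 BTU/hr

29283.52 BTU/hr


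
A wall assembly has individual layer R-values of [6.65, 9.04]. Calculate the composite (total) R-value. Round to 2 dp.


R_total = 6.65 + 9.04 = 15.69

15.69


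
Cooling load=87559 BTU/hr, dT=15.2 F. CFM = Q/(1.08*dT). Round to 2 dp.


CFM = 87559 / (1.08 * 15.2) = 5333.76

5333.76 CFM


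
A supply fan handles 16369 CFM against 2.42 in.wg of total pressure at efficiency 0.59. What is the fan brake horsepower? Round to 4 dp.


BHP = 16369 * 2.42 / (6356 * 0.59) = 10.5633 hp

10.5633 hp


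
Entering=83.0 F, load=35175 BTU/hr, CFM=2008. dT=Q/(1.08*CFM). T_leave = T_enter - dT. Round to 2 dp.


dT = 35175/(1.08*2008) = 16.2198
T_leave = 83.0 - 16.2198 = 66.78 F

66.78 F


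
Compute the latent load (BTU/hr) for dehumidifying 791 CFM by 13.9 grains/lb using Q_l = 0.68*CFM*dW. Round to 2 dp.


Q = 0.68 * 791 * 13.9 = 7476.53 BTU/hr

7476.53 BTU/hr


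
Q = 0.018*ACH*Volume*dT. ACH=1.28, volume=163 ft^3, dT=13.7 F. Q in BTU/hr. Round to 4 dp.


Q = 0.018 * 1.28 * 163 * 13.7 = 51.4506 BTU/hr

51.4506 BTU/hr
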